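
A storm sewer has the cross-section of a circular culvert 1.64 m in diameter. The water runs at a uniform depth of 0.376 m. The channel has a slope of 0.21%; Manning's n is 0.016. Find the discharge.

Q = 0.385 m³/s

For a circular section of diameter D = 1.64 m at depth y = 0.376 m, the central angle is θ = 2 arccos(1 − 2y/D) = 1.997 rad. Then A = (D²/8)(θ − sin θ) = 0.3654 m² and P = Dθ/2 = 1.638 m.
Hydraulic radius R = A/P = 0.3654/1.638 = 0.2231 m.
Manning's equation: Q = (1/n) A R^(2/3) S^(1/2) = (1/0.016) × 0.3654 × 0.2231^(2/3) × 0.0021^(1/2) = 0.385 m³/s.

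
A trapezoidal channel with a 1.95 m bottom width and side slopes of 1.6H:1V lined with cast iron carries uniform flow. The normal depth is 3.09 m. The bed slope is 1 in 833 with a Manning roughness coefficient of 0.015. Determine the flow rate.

With bottom width b = 1.95 m and side slope z = 1.6: A = (b + zy)y = (1.95 + 1.6×3.09)×3.09 = 21.3 m²; P = b + 2y√(1+z²) = 1.95 + 2×3.09×1.887 = 13.61 m.
Hydraulic radius R = A/P = 21.3/13.61 = 1.565 m.
Manning's equation: Q = (1/n) A R^(2/3) S^(1/2) = (1/0.015) × 21.3 × 1.565^(2/3) × 0.0012^(1/2) = 66.3 m³/s.

Q = 66.3 m³/s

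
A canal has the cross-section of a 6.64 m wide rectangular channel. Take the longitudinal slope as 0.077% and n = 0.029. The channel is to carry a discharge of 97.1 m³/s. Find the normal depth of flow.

Manning's equation rearranged: A R^(2/3) = nQ / (1·√S) = 0.029 × 97.1 / (√0.00077) = 101.5.
Trying y = 10.2 m: A R^(2/3) = 124.9 — too large.
Trying y = 6.86 m: A R^(2/3) = 77.92 — too small.
Trying y = 8.55 m: A R^(2/3) = 101.5 — close enough.

y_n = 8.55 m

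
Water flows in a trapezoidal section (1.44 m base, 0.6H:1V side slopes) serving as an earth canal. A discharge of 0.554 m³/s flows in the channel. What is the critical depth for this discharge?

At critical depth, Q² T / (g A³) = 1, i.e. A³/T = Q²/g = 0.554²/9.81 = 0.03129.
Trying y = 0.26 m: A³/T = 0.04078 — too large.
Trying y = 0.239 m: A³/T = 0.03139 — close enough.

y_c = 0.239 m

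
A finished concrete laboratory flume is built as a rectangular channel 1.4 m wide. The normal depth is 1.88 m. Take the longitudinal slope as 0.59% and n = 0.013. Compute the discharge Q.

Q = 9.93 m³/s

Flow area A = b·y = 1.4 × 1.88 = 2.632 m². Wetted perimeter P = b + 2y = 1.4 + 2×1.88 = 5.16 m.
Hydraulic radius R = A/P = 2.632/5.16 = 0.5101 m.
Manning's equation: Q = (1/n) A R^(2/3) S^(1/2) = (1/0.013) × 2.632 × 0.5101^(2/3) × 0.0059^(1/2) = 9.93 m³/s.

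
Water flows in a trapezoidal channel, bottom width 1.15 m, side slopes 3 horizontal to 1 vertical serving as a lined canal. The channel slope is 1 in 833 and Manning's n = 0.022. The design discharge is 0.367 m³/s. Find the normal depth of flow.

Manning's equation rearranged: A R^(2/3) = nQ / (1·√S) = 0.022 × 0.367 / (√0.0012) = 0.233.
Try y = 0.251 m: A R^(2/3) = 0.1491 — short.
Try y = 0.315 m: A R^(2/3) = 0.2332 — ≈ 0.233.

y_n = 0.315 m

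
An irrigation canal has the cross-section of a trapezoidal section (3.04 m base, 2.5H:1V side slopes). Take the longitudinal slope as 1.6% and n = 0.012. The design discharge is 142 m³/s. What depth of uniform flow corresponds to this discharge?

y_n = 1.76 m

Manning's equation rearranged: A R^(2/3) = nQ / (1·√S) = 0.012 × 142 / (√0.016) = 13.47.
At y = 2.14 m: A R^(2/3) = 20.64 — high.
At y = 1.39 m: A R^(2/3) = 8.192 — low.
At y = 1.76 m: A R^(2/3) = 13.49 — ≈ 13.47.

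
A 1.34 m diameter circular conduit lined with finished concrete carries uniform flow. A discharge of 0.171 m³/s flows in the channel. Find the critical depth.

At critical depth, Q² T / (g A³) = 1, i.e. A³/T = Q²/g = 0.171²/9.81 = 0.002981.
Trying y = 0.261 m: A³/T = 0.006808 — high.
Trying y = 0.155 m: A³/T = 0.0008747 — low.
Trying y = 0.212 m: A³/T = 0.003008 — close enough.

y_c = 0.212 m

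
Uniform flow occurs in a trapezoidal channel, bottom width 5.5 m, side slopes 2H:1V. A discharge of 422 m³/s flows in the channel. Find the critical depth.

At critical depth, Q² T / (g A³) = 1, i.e. A³/T = Q²/g = 422²/9.81 = 18150.
Try y = 3.92 m: A³/T = 6751 — short.
Try y = 6.02 m: A³/T = 39800 — over.
Try y = 4.99 m: A³/T = 18100 — close enough.

y_c = 4.99 m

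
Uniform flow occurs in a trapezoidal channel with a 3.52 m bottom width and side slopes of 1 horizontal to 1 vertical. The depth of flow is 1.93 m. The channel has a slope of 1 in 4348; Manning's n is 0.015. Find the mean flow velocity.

V = 1.12 m/s

With bottom width b = 3.52 m and side slope z = 1: A = (b + zy)y = (3.52 + 1×1.93)×1.93 = 10.52 m²; P = b + 2y√(1+z²) = 3.52 + 2×1.93×1.414 = 8.979 m.
Hydraulic radius R = A/P = 10.52/8.979 = 1.171 m.
From Manning's equation, V = (1/n) R^(2/3) S^(1/2) = (1/0.015) × 1.171^(2/3) × 0.00023^(1/2) = 1.12 m/s.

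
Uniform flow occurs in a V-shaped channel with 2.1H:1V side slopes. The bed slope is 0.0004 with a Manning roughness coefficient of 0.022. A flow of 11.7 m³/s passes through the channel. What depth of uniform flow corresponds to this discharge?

y_n = 2.41 m

Manning's equation rearranged: A R^(2/3) = nQ / (1·√S) = 0.022 × 11.7 / (√0.0004) = 12.87.
At y = 2.09 m: A R^(2/3) = 8.824 — short.
At y = 2.75 m: A R^(2/3) = 18.34 — over.
At y = 2.41 m: A R^(2/3) = 12.9 — close enough.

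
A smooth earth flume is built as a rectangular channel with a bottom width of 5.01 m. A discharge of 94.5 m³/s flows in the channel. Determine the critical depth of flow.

y_c = 3.31 m

For a rectangular channel, critical depth y_c = (q²/g)^(1/3) where q = Q/b = 94.5/5.01 = 18.86 m²/s.
So y_c = (18.86²/9.81)^(1/3) = 3.31 m.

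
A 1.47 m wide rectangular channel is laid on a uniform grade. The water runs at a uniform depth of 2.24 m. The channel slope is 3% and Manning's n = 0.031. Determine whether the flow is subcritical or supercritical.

subcritical

Flow area A = b·y = 1.47 × 2.24 = 3.293 m². Wetted perimeter P = b + 2y = 1.47 + 2×2.24 = 5.95 m.
Hydraulic radius R = A/P = 3.293/5.95 = 0.5534 m.
V = (1/n) R^(2/3) √S = (1/0.031) × 0.5534^(2/3) × √0.03 = 3.766 m/s. Hydraulic depth D_h = A/T = 3.293/1.47 = 2.24 m.
Froude number Fr = V/√(g·D_h) = 3.766/√(9.81×2.24) = 0.803, which is less than 1, so the flow is subcritical.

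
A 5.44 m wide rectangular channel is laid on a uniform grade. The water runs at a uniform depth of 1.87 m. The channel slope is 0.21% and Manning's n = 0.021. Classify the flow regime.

subcritical

Flow area A = b·y = 5.44 × 1.87 = 10.17 m². Wetted perimeter P = b + 2y = 5.44 + 2×1.87 = 9.18 m.
Hydraulic radius R = A/P = 10.17/9.18 = 1.108 m.
V = (1/n) R^(2/3) √S = (1/0.021) × 1.108^(2/3) × √0.0021 = 2.337 m/s. Hydraulic depth D_h = A/T = 10.17/5.44 = 1.87 m.
Froude number Fr = V/√(g·D_h) = 2.337/√(9.81×1.87) = 0.546, which is less than 1, so the flow is subcritical.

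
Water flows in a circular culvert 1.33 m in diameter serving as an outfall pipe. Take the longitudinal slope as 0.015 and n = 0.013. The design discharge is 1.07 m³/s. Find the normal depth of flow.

y_n = 0.371 m

Manning's equation rearranged: A R^(2/3) = nQ / (1·√S) = 0.013 × 1.07 / (√0.015) = 0.1136.
Try y = 0.451 m: A R^(2/3) = 0.1651 — too large.
Try y = 0.281 m: A R^(2/3) = 0.06524 — too small.
Try y = 0.371 m: A R^(2/3) = 0.1133 — ≈ 0.1136.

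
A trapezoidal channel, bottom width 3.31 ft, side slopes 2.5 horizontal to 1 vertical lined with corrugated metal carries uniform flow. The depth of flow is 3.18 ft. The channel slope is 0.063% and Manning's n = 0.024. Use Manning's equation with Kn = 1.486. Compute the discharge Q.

Q = 80.9 ft³/s

With bottom width b = 3.31 ft and side slope z = 2.5: A = (b + zy)y = (3.31 + 2.5×3.18)×3.18 = 35.81 ft²; P = b + 2y√(1+z²) = 3.31 + 2×3.18×2.693 = 20.43 ft.
Hydraulic radius R = A/P = 35.81/20.43 = 1.752 ft.
Manning's equation: Q = (1.486/n) A R^(2/3) S^(1/2) = (1.486/0.024) × 35.81 × 1.752^(2/3) × 0.00063^(1/2) = 80.9 ft³/s.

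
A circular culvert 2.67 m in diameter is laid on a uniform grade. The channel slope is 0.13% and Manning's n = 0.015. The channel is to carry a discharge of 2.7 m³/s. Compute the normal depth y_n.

y_n = 0.934 m

Manning's equation rearranged: A R^(2/3) = nQ / (1·√S) = 0.015 × 2.7 / (√0.0013) = 1.123.
Try y = 1.19 m: A R^(2/3) = 1.751 — high.
Try y = 0.934 m: A R^(2/3) = 1.123 — ≈ 1.123.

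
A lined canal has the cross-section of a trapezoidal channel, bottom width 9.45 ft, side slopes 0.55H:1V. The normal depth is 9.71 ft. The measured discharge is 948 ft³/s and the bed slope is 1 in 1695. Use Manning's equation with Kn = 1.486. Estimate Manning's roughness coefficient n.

n = 0.015

With bottom width b = 9.45 ft and side slope z = 0.55: A = (b + zy)y = (9.45 + 0.55×9.71)×9.71 = 143.6 ft²; P = b + 2y√(1+z²) = 9.45 + 2×9.71×1.141 = 31.61 ft.
Hydraulic radius R = A/P = 143.6/31.61 = 4.543 ft.
Rearranging Manning's equation: n = (1.486/Q) A R^(2/3) S^(1/2) = (1.486/948) × 143.6 × 4.543^(2/3) × √0.00059 = 0.015.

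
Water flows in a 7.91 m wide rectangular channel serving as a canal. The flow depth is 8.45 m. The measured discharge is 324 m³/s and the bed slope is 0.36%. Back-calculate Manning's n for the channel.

n = 0.024

Flow area A = b·y = 7.91 × 8.45 = 66.84 m². Wetted perimeter P = b + 2y = 7.91 + 2×8.45 = 24.81 m.
Hydraulic radius R = A/P = 66.84/24.81 = 2.694 m.
Rearranging Manning's equation: n = (1/Q) A R^(2/3) S^(1/2) = (1/324) × 66.84 × 2.694^(2/3) × √0.0036 = 0.024.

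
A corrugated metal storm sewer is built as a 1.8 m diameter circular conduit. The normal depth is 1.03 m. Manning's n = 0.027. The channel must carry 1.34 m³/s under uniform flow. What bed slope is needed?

S = 0.00151

For a circular section of diameter D = 1.8 m at depth y = 1.03 m, the central angle is θ = 2 arccos(1 − 2y/D) = 3.431 rad. Then A = (D²/8)(θ − sin θ) = 1.506 m² and P = Dθ/2 = 3.088 m.
Hydraulic radius R = A/P = 1.506/3.088 = 0.4875 m.
From Manning's equation, S = [nQ / (1 A R^(2/3))]² = [0.027 × 1.34 / (1 × 1.506 × 0.4875^(2/3))]² = 0.00151.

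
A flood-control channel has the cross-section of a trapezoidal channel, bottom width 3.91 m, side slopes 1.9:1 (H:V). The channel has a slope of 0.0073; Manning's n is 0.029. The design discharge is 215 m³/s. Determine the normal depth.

y_n = 3.89 m

Manning's equation rearranged: A R^(2/3) = nQ / (1·√S) = 0.029 × 215 / (√0.0073) = 72.98.
At y = 4.41 m: A R^(2/3) = 96.39 — high.
At y = 2.71 m: A R^(2/3) = 33.29 — low.
At y = 3.89 m: A R^(2/3) = 72.83 — matches.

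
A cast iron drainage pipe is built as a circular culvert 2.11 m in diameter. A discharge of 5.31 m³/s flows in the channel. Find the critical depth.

y_c = 1.09 m

At critical depth, Q² T / (g A³) = 1, i.e. A³/T = Q²/g = 5.31²/9.81 = 2.874.
Trying y = 0.794 m: A³/T = 0.8522 — short.
Trying y = 1.27 m: A³/T = 5.146 — over.
Trying y = 1.09 m: A³/T = 2.869 — matches.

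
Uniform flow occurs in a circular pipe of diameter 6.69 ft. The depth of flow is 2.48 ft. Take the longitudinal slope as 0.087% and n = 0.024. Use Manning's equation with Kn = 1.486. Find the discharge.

Q = 26.5 ft³/s

For a circular section of diameter D = 6.69 ft at depth y = 2.48 ft, the central angle is θ = 2 arccos(1 − 2y/D) = 2.618 rad. Then A = (D²/8)(θ − sin θ) = 11.85 ft² and P = Dθ/2 = 8.759 ft.
Hydraulic radius R = A/P = 11.85/8.759 = 1.353 ft.
Manning's equation: Q = (1.486/n) A R^(2/3) S^(1/2) = (1.486/0.024) × 11.85 × 1.353^(2/3) × 0.00087^(1/2) = 26.5 ft³/s.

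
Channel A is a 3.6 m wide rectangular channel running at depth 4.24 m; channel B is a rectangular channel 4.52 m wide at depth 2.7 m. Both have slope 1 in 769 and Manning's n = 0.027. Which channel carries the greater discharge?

channel A

Channel A: Flow area A = b·y = 3.6 × 4.24 = 15.26 m². Wetted perimeter P = b + 2y = 3.6 + 2×4.24 = 12.08 m. Hydraulic radius R = A/P = 15.26/12.08 = 1.264 m. Q_A = (1/0.027)·15.26·1.264^(2/3)·√0.0013 = 23.83 m³/s.
Channel B: Flow area A = b·y = 4.52 × 2.7 = 12.2 m². Wetted perimeter P = b + 2y = 4.52 + 2×2.7 = 9.92 m. Hydraulic radius R = A/P = 12.2/9.92 = 1.23 m. Q_B = (1/0.027)·12.2·1.23^(2/3)·√0.0013 = 18.71 m³/s.
Q_A = 23.83 m³/s vs Q_B = 18.71 m³/s, so channel A carries more.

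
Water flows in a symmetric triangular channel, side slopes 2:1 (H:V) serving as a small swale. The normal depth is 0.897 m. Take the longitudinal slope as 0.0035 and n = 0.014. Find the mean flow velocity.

V = 2.3 m/s

For a triangular section with side slope z = 2: A = zy² = 2×0.897² = 1.609 m²; P = 2y√(1+z²) = 2×0.897×2.236 = 4.012 m.
Hydraulic radius R = A/P = 1.609/4.012 = 0.4012 m.
From Manning's equation, V = (1/n) R^(2/3) S^(1/2) = (1/0.014) × 0.4012^(2/3) × 0.0035^(1/2) = 2.3 m/s.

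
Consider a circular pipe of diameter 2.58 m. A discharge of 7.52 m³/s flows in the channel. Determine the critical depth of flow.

y_c = 1.23 m

At critical depth, Q² T / (g A³) = 1, i.e. A³/T = Q²/g = 7.52²/9.81 = 5.765.
Try y = 1.48 m: A³/T = 11.7 — over.
Try y = 1.02 m: A³/T = 2.816 — short.
Try y = 1.23 m: A³/T = 5.771 — ≈ 5.765.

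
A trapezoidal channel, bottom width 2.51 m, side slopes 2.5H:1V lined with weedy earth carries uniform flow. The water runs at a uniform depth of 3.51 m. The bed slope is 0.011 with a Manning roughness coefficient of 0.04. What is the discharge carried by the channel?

Q = 157 m³/s

With bottom width b = 2.51 m and side slope z = 2.5: A = (b + zy)y = (2.51 + 2.5×3.51)×3.51 = 39.61 m²; P = b + 2y√(1+z²) = 2.51 + 2×3.51×2.693 = 21.41 m.
Hydraulic radius R = A/P = 39.61/21.41 = 1.85 m.
Manning's equation: Q = (1/n) A R^(2/3) S^(1/2) = (1/0.04) × 39.61 × 1.85^(2/3) × 0.011^(1/2) = 157 m³/s.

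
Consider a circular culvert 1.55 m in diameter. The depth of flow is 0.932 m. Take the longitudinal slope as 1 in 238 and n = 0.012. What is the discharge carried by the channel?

For a circular section of diameter D = 1.55 m at depth y = 0.932 m, the central angle is θ = 2 arccos(1 − 2y/D) = 3.55 rad. Then A = (D²/8)(θ − sin θ) = 1.185 m² and P = Dθ/2 = 2.751 m.
Hydraulic radius R = A/P = 1.185/2.751 = 0.4308 m.
Manning's equation: Q = (1/n) A R^(2/3) S^(1/2) = (1/0.012) × 1.185 × 0.4308^(2/3) × 0.004202^(1/2) = 3.65 m³/s.

Q = 3.65 m³/s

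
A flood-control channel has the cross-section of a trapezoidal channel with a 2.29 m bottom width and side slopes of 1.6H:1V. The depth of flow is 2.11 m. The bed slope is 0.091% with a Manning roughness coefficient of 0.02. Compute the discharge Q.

Q = 20 m³/s

With bottom width b = 2.29 m and side slope z = 1.6: A = (b + zy)y = (2.29 + 1.6×2.11)×2.11 = 11.96 m²; P = b + 2y√(1+z²) = 2.29 + 2×2.11×1.887 = 10.25 m.
Hydraulic radius R = A/P = 11.96/10.25 = 1.166 m.
Manning's equation: Q = (1/n) A R^(2/3) S^(1/2) = (1/0.02) × 11.96 × 1.166^(2/3) × 0.00091^(1/2) = 20 m³/s.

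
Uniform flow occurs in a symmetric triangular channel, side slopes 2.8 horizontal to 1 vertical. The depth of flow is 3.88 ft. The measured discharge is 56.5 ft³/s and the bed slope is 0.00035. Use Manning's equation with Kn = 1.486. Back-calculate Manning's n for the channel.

For a triangular section with side slope z = 2.8: A = zy² = 2.8×3.88² = 42.15 ft²; P = 2y√(1+z²) = 2×3.88×2.973 = 23.07 ft.
Hydraulic radius R = A/P = 42.15/23.07 = 1.827 ft.
Rearranging Manning's equation: n = (1.486/Q) A R^(2/3) S^(1/2) = (1.486/56.5) × 42.15 × 1.827^(2/3) × √0.00035 = 0.031.

n = 0.031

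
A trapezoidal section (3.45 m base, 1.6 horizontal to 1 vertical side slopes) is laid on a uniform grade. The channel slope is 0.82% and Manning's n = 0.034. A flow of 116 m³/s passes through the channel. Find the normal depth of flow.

Manning's equation rearranged: A R^(2/3) = nQ / (1·√S) = 0.034 × 116 / (√0.0082) = 43.55.
Try y = 2.86 m: A R^(2/3) = 31.55 — too small.
Try y = 4.22 m: A R^(2/3) = 73.31 — too large.
Try y = 3.33 m: A R^(2/3) = 43.65 — matches.

y_n = 3.33 m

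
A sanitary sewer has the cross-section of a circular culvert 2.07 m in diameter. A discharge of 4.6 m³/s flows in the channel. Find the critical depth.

y_c = 1.02 m

At critical depth, Q² T / (g A³) = 1, i.e. A³/T = Q²/g = 4.6²/9.81 = 2.157.
Try y = 1.29 m: A³/T = 5.345 — too large.
Try y = 1.02 m: A³/T = 2.177 — ≈ 2.157.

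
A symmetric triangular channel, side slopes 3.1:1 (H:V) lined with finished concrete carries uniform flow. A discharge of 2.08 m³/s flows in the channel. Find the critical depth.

y_c = 0.62 m

At critical depth, Q² T / (g A³) = 1, i.e. A³/T = Q²/g = 2.08²/9.81 = 0.441.
At y = 0.44 m: A³/T = 0.07924 — short.
At y = 0.688 m: A³/T = 0.7407 — over.
At y = 0.62 m: A³/T = 0.4402 — ≈ 0.441.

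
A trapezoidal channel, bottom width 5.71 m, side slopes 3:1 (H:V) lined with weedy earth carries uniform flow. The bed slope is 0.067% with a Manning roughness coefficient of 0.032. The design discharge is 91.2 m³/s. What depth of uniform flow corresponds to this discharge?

Manning's equation rearranged: A R^(2/3) = nQ / (1·√S) = 0.032 × 91.2 / (√0.00067) = 112.7.
Trying y = 3.29 m: A R^(2/3) = 79.54 — short.
Trying y = 4.43 m: A R^(2/3) = 154.9 — over.
Trying y = 3.85 m: A R^(2/3) = 112.8 — ≈ 112.7.

y_n = 3.85 m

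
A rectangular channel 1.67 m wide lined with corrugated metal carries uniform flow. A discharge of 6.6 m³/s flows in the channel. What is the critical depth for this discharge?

For a rectangular channel, critical depth y_c = (q²/g)^(1/3) where q = Q/b = 6.6/1.67 = 3.952 m²/s.
So y_c = (3.952²/9.81)^(1/3) = 1.17 m.

y_c = 1.17 m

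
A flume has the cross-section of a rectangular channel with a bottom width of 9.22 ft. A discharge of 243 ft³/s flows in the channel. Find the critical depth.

For a rectangular channel, critical depth y_c = (q²/g)^(1/3) where q = Q/b = 243/9.22 = 26.36 ft²/s.
So y_c = (26.36²/32.2)^(1/3) = 2.78 ft.

y_c = 2.78 ft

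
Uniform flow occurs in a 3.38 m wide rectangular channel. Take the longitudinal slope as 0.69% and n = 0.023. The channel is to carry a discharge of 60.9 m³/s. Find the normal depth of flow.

Manning's equation rearranged: A R^(2/3) = nQ / (1·√S) = 0.023 × 60.9 / (√0.0069) = 16.86.
Trying y = 3.13 m: A R^(2/3) = 11.26 — too small.
Trying y = 5.17 m: A R^(2/3) = 20.53 — too large.
Trying y = 4.37 m: A R^(2/3) = 16.85 — ≈ 16.86.

y_n = 4.37 m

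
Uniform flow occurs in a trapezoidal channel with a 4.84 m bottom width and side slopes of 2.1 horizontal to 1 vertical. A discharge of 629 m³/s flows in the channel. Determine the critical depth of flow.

At critical depth, Q² T / (g A³) = 1, i.e. A³/T = Q²/g = 629²/9.81 = 40330.
Trying y = 7.71 m: A³/T = 114500 — high.
Trying y = 5.43 m: A³/T = 24820 — low.
Trying y = 6.08 m: A³/T = 40390 — close enough.

y_c = 6.08 m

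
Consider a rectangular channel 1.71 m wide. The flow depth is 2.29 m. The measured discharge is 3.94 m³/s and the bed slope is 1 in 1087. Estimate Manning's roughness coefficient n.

Flow area A = b·y = 1.71 × 2.29 = 3.916 m². Wetted perimeter P = b + 2y = 1.71 + 2×2.29 = 6.29 m.
Hydraulic radius R = A/P = 3.916/6.29 = 0.6226 m.
Rearranging Manning's equation: n = (1/Q) A R^(2/3) S^(1/2) = (1/3.94) × 3.916 × 0.6226^(2/3) × √0.00092 = 0.022.

n = 0.022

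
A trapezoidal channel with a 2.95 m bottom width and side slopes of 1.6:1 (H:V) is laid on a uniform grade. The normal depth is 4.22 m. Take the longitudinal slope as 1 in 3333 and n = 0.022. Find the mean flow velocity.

With bottom width b = 2.95 m and side slope z = 1.6: A = (b + zy)y = (2.95 + 1.6×4.22)×4.22 = 40.94 m²; P = b + 2y√(1+z²) = 2.95 + 2×4.22×1.887 = 18.87 m.
Hydraulic radius R = A/P = 40.94/18.87 = 2.169 m.
From Manning's equation, V = (1/n) R^(2/3) S^(1/2) = (1/0.022) × 2.169^(2/3) × 0.0003^(1/2) = 1.32 m/s.

V = 1.32 m/s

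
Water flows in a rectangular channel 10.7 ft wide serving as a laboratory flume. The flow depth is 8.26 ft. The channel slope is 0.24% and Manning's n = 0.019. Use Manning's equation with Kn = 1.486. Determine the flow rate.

Flow area A = b·y = 10.7 × 8.26 = 88.38 ft². Wetted perimeter P = b + 2y = 10.7 + 2×8.26 = 27.22 ft.
Hydraulic radius R = A/P = 88.38/27.22 = 3.247 ft.
Manning's equation: Q = (1.486/n) A R^(2/3) S^(1/2) = (1.486/0.019) × 88.38 × 3.247^(2/3) × 0.0024^(1/2) = 743 ft³/s.

Q = 743 ft³/s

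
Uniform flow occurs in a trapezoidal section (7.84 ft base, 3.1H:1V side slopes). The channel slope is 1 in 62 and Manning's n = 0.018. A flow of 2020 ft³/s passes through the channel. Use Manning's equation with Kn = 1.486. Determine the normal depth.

y_n = 4.56 ft

Manning's equation rearranged: A R^(2/3) = nQ / (1.486·√S) = 0.018 × 2020 / (1.486 × √0.01613) = 192.7.
At y = 5.32 ft: A R^(2/3) = 272 — too large.
At y = 4.56 ft: A R^(2/3) = 192.8 — matches.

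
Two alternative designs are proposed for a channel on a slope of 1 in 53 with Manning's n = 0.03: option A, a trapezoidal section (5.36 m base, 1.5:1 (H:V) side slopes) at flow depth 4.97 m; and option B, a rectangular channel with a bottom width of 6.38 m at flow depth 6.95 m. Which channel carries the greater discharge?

Channel A: With bottom width b = 5.36 m and side slope z = 1.5: A = (b + zy)y = (5.36 + 1.5×4.97)×4.97 = 63.69 m²; P = b + 2y√(1+z²) = 5.36 + 2×4.97×1.803 = 23.28 m. Hydraulic radius R = A/P = 63.69/23.28 = 2.736 m. Q_A = (1/0.03)·63.69·2.736^(2/3)·√0.01887 = 570.4 m³/s.
Channel B: Flow area A = b·y = 6.38 × 6.95 = 44.34 m². Wetted perimeter P = b + 2y = 6.38 + 2×6.95 = 20.28 m. Hydraulic radius R = A/P = 44.34/20.28 = 2.186 m. Q_B = (1/0.03)·44.34·2.186^(2/3)·√0.01887 = 342 m³/s.
Q_A = 570.4 m³/s vs Q_B = 342 m³/s, so channel A carries more.

channel A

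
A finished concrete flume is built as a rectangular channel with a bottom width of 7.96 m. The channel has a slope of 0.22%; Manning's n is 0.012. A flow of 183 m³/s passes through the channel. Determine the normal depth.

Manning's equation rearranged: A R^(2/3) = nQ / (1·√S) = 0.012 × 183 / (√0.0022) = 46.82.
Try y = 3.03 m: A R^(2/3) = 34.63 — too small.
Try y = 4.11 m: A R^(2/3) = 52.31 — too large.
Try y = 3.78 m: A R^(2/3) = 46.78 — ≈ 46.82.

y_n = 3.78 m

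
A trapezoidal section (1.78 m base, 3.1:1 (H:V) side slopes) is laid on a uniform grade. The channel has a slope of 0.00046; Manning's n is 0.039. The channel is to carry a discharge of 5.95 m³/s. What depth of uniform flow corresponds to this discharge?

Manning's equation rearranged: A R^(2/3) = nQ / (1·√S) = 0.039 × 5.95 / (√0.00046) = 10.82.
At y = 2.12 m: A R^(2/3) = 19.27 — over.
At y = 1.66 m: A R^(2/3) = 10.82 — close enough.

y_n = 1.66 m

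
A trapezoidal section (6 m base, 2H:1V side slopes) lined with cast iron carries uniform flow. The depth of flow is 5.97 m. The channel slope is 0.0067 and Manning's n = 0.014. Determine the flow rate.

Q = 1380 m³/s

With bottom width b = 6 m and side slope z = 2: A = (b + zy)y = (6 + 2×5.97)×5.97 = 107.1 m²; P = b + 2y√(1+z²) = 6 + 2×5.97×2.236 = 32.7 m.
Hydraulic radius R = A/P = 107.1/32.7 = 3.275 m.
Manning's equation: Q = (1/n) A R^(2/3) S^(1/2) = (1/0.014) × 107.1 × 3.275^(2/3) × 0.0067^(1/2) = 1380 m³/s.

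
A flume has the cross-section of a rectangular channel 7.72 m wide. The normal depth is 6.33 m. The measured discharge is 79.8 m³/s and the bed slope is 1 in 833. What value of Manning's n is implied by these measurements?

n = 0.038

Flow area A = b·y = 7.72 × 6.33 = 48.87 m². Wetted perimeter P = b + 2y = 7.72 + 2×6.33 = 20.38 m.
Hydraulic radius R = A/P = 48.87/20.38 = 2.398 m.
Rearranging Manning's equation: n = (1/Q) A R^(2/3) S^(1/2) = (1/79.8) × 48.87 × 2.398^(2/3) × √0.0012 = 0.038.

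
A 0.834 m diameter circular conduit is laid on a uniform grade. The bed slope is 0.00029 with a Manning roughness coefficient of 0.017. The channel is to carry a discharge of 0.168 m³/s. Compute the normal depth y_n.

Manning's equation rearranged: A R^(2/3) = nQ / (1·√S) = 0.017 × 0.168 / (√0.00029) = 0.1677.
Try y = 0.765 m: A R^(2/3) = 0.206 — over.
Try y = 0.603 m: A R^(2/3) = 0.1676 — matches.

y_n = 0.603 m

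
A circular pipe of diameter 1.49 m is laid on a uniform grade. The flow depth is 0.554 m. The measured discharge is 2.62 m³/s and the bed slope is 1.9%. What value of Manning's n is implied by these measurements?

n = 0.014

For a circular section of diameter D = 1.49 m at depth y = 0.554 m, the central angle is θ = 2 arccos(1 − 2y/D) = 2.623 rad. Then A = (D²/8)(θ − sin θ) = 0.5904 m² and P = Dθ/2 = 1.954 m.
Hydraulic radius R = A/P = 0.5904/1.954 = 0.3021 m.
Rearranging Manning's equation: n = (1/Q) A R^(2/3) S^(1/2) = (1/2.62) × 0.5904 × 0.3021^(2/3) × √0.019 = 0.014.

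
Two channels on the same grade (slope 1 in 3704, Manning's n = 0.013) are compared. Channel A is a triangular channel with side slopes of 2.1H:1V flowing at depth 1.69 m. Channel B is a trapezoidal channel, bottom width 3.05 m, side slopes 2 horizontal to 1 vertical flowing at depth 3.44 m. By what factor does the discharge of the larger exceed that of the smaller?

Channel A: For a triangular section with side slope z = 2.1: A = zy² = 2.1×1.69² = 5.998 m²; P = 2y√(1+z²) = 2×1.69×2.326 = 7.862 m. Hydraulic radius R = A/P = 5.998/7.862 = 0.7629 m. Q_A = (1/0.013)·5.998·0.7629^(2/3)·√0.00027 = 6.329 m³/s.
Channel B: With bottom width b = 3.05 m and side slope z = 2: A = (b + zy)y = (3.05 + 2×3.44)×3.44 = 34.16 m²; P = b + 2y√(1+z²) = 3.05 + 2×3.44×2.236 = 18.43 m. Hydraulic radius R = A/P = 34.16/18.43 = 1.853 m. Q_B = (1/0.013)·34.16·1.853^(2/3)·√0.00027 = 65.14 m³/s.
The larger discharge is 65.14 m³/s and the smaller is 6.329 m³/s; the ratio is 10.3.

10.3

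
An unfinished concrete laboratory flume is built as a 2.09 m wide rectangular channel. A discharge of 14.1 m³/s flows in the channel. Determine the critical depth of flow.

y_c = 1.67 m

For a rectangular channel, critical depth y_c = (q²/g)^(1/3) where q = Q/b = 14.1/2.09 = 6.746 m²/s.
So y_c = (6.746²/9.81)^(1/3) = 1.67 m.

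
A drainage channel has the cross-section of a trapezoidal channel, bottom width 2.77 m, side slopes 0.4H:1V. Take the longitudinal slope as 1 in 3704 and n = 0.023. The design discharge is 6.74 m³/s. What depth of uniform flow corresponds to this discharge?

Manning's equation rearranged: A R^(2/3) = nQ / (1·√S) = 0.023 × 6.74 / (√0.00027) = 9.435.
At y = 1.92 m: A R^(2/3) = 6.719 — low.
At y = 2.84 m: A R^(2/3) = 12.86 — high.
At y = 2.36 m: A R^(2/3) = 9.431 — ≈ 9.435.

y_n = 2.36 m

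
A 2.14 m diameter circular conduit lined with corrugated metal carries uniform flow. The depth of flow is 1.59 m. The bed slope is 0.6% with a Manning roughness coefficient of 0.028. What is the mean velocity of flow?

V = 2.06 m/s

For a circular section of diameter D = 2.14 m at depth y = 1.59 m, the central angle is θ = 2 arccos(1 − 2y/D) = 4.157 rad. Then A = (D²/8)(θ − sin θ) = 2.866 m² and P = Dθ/2 = 4.448 m.
Hydraulic radius R = A/P = 2.866/4.448 = 0.6443 m.
From Manning's equation, V = (1/n) R^(2/3) S^(1/2) = (1/0.028) × 0.6443^(2/3) × 0.006^(1/2) = 2.06 m/s.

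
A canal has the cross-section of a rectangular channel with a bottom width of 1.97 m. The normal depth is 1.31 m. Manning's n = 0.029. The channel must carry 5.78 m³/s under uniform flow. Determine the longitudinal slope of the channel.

S = 0.00909

Flow area A = b·y = 1.97 × 1.31 = 2.581 m². Wetted perimeter P = b + 2y = 1.97 + 2×1.31 = 4.59 m.
Hydraulic radius R = A/P = 2.581/4.59 = 0.5622 m.
From Manning's equation, S = [nQ / (1 A R^(2/3))]² = [0.029 × 5.78 / (1 × 2.581 × 0.5622^(2/3))]² = 0.00909.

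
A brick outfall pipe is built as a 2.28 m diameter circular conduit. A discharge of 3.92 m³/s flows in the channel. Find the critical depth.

At critical depth, Q² T / (g A³) = 1, i.e. A³/T = Q²/g = 3.92²/9.81 = 1.566.
Trying y = 1.15 m: A³/T = 3.858 — too large.
Trying y = 0.81 m: A³/T = 1.006 — too small.
Trying y = 0.909 m: A³/T = 1.568 — ≈ 1.566.

y_c = 0.909 m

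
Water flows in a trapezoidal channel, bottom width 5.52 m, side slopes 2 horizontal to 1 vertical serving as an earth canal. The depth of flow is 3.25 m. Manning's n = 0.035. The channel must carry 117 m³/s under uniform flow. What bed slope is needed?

S = 0.00452

With bottom width b = 5.52 m and side slope z = 2: A = (b + zy)y = (5.52 + 2×3.25)×3.25 = 39.06 m²; P = b + 2y√(1+z²) = 5.52 + 2×3.25×2.236 = 20.05 m.
Hydraulic radius R = A/P = 39.06/20.05 = 1.948 m.
From Manning's equation, S = [nQ / (1 A R^(2/3))]² = [0.035 × 117 / (1 × 39.06 × 1.948^(2/3))]² = 0.00452.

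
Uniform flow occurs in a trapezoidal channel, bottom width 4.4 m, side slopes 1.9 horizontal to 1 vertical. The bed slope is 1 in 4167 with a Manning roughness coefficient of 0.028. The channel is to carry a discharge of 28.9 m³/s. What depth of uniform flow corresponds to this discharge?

y_n = 3.25 m

Manning's equation rearranged: A R^(2/3) = nQ / (1·√S) = 0.028 × 28.9 / (√0.00024) = 52.24.
Try y = 2.83 m: A R^(2/3) = 38.97 — short.
Try y = 4.09 m: A R^(2/3) = 85.89 — over.
Try y = 3.25 m: A R^(2/3) = 52.21 — ≈ 52.24.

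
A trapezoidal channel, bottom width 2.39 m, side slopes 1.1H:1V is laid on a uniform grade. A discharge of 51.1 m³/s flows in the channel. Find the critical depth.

At critical depth, Q² T / (g A³) = 1, i.e. A³/T = Q²/g = 51.1²/9.81 = 266.2.
Try y = 2.14 m: A³/T = 147.4 — short.
Try y = 2.49 m: A³/T = 264.7 — close enough.

y_c = 2.49 m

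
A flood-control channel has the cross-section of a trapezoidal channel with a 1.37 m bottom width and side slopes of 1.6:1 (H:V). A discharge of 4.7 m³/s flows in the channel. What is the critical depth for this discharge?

y_c = 0.785 m

At critical depth, Q² T / (g A³) = 1, i.e. A³/T = Q²/g = 4.7²/9.81 = 2.252.
Try y = 0.976 m: A³/T = 5.213 — over.
Try y = 0.563 m: A³/T = 0.6588 — short.
Try y = 0.785 m: A³/T = 2.257 — close enough.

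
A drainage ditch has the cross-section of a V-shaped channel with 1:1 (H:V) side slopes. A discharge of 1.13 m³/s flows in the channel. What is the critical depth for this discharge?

At critical depth, Q² T / (g A³) = 1, i.e. A³/T = Q²/g = 1.13²/9.81 = 0.1302.
Trying y = 0.529 m: A³/T = 0.02071 — short.
Trying y = 0.764 m: A³/T = 0.1301 — matches.

y_c = 0.764 m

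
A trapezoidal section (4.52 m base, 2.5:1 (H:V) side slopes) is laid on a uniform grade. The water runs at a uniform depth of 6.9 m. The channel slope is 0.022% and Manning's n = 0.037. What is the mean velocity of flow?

V = 0.942 m/s

With bottom width b = 4.52 m and side slope z = 2.5: A = (b + zy)y = (4.52 + 2.5×6.9)×6.9 = 150.2 m²; P = b + 2y√(1+z²) = 4.52 + 2×6.9×2.693 = 41.68 m.
Hydraulic radius R = A/P = 150.2/41.68 = 3.604 m.
From Manning's equation, V = (1/n) R^(2/3) S^(1/2) = (1/0.037) × 3.604^(2/3) × 0.00022^(1/2) = 0.942 m/s.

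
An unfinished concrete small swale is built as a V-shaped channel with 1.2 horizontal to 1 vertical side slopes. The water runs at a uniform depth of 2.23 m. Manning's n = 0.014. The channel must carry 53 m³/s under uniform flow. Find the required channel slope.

For a triangular section with side slope z = 1.2: A = zy² = 1.2×2.23² = 5.967 m²; P = 2y√(1+z²) = 2×2.23×1.562 = 6.967 m.
Hydraulic radius R = A/P = 5.967/6.967 = 0.8566 m.
From Manning's equation, S = [nQ / (1 A R^(2/3))]² = [0.014 × 53 / (1 × 5.967 × 0.8566^(2/3))]² = 0.019.

S = 0.019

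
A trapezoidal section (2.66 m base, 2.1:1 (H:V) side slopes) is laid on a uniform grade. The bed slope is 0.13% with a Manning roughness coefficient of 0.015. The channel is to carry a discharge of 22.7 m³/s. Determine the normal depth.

Manning's equation rearranged: A R^(2/3) = nQ / (1·√S) = 0.015 × 22.7 / (√0.0013) = 9.444.
At y = 1.22 m: A R^(2/3) = 5.326 — low.
At y = 1.89 m: A R^(2/3) = 13.3 — high.
At y = 1.61 m: A R^(2/3) = 9.454 — close enough.

y_n = 1.61 m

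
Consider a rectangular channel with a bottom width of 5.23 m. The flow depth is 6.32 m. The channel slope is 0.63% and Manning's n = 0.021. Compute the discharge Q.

Flow area A = b·y = 5.23 × 6.32 = 33.05 m². Wetted perimeter P = b + 2y = 5.23 + 2×6.32 = 17.87 m.
Hydraulic radius R = A/P = 33.05/17.87 = 1.85 m.
Manning's equation: Q = (1/n) A R^(2/3) S^(1/2) = (1/0.021) × 33.05 × 1.85^(2/3) × 0.0063^(1/2) = 188 m³/s.

Q = 188 m³/s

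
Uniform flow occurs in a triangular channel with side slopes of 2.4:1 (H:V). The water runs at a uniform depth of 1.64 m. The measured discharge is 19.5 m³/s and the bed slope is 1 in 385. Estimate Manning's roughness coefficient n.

n = 0.014

For a triangular section with side slope z = 2.4: A = zy² = 2.4×1.64² = 6.455 m²; P = 2y√(1+z²) = 2×1.64×2.6 = 8.528 m.
Hydraulic radius R = A/P = 6.455/8.528 = 0.7569 m.
Rearranging Manning's equation: n = (1/Q) A R^(2/3) S^(1/2) = (1/19.5) × 6.455 × 0.7569^(2/3) × √0.002597 = 0.014.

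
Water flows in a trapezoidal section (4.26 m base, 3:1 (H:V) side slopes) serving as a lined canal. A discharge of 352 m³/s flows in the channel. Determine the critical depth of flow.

At critical depth, Q² T / (g A³) = 1, i.e. A³/T = Q²/g = 352²/9.81 = 12630.
At y = 3.16 m: A³/T = 3525 — too small.
At y = 4.25 m: A³/T = 12700 — close enough.

y_c = 4.25 m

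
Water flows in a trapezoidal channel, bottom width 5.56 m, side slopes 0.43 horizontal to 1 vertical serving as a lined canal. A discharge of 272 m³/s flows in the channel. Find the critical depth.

y_c = 5.4 m

At critical depth, Q² T / (g A³) = 1, i.e. A³/T = Q²/g = 272²/9.81 = 7542.
At y = 6.02 m: A³/T = 10990 — too large.
At y = 3.98 m: A³/T = 2698 — too small.
At y = 5.4 m: A³/T = 7556 — close enough.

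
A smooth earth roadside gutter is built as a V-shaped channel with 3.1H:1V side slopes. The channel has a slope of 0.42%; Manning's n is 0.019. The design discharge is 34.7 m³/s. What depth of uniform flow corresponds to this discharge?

Manning's equation rearranged: A R^(2/3) = nQ / (1·√S) = 0.019 × 34.7 / (√0.0042) = 10.17.
Try y = 2.26 m: A R^(2/3) = 16.62 — high.
Try y = 1.31 m: A R^(2/3) = 3.882 — low.
Try y = 1.88 m: A R^(2/3) = 10.17 — ≈ 10.17.

y_n = 1.88 m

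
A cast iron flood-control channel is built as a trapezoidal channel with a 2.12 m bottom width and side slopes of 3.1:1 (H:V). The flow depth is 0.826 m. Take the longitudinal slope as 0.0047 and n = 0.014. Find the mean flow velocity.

V = 3.15 m/s

With bottom width b = 2.12 m and side slope z = 3.1: A = (b + zy)y = (2.12 + 3.1×0.826)×0.826 = 3.866 m²; P = b + 2y√(1+z²) = 2.12 + 2×0.826×3.257 = 7.501 m.
Hydraulic radius R = A/P = 3.866/7.501 = 0.5154 m.
From Manning's equation, V = (1/n) R^(2/3) S^(1/2) = (1/0.014) × 0.5154^(2/3) × 0.0047^(1/2) = 3.15 m/s.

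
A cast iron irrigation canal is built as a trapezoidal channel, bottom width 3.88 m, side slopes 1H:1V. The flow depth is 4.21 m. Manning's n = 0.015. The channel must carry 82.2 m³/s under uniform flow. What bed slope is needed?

With bottom width b = 3.88 m and side slope z = 1: A = (b + zy)y = (3.88 + 1×4.21)×4.21 = 34.06 m²; P = b + 2y√(1+z²) = 3.88 + 2×4.21×1.414 = 15.79 m.
Hydraulic radius R = A/P = 34.06/15.79 = 2.157 m.
From Manning's equation, S = [nQ / (1 A R^(2/3))]² = [0.015 × 82.2 / (1 × 34.06 × 2.157^(2/3))]² = 0.00047.

S = 0.00047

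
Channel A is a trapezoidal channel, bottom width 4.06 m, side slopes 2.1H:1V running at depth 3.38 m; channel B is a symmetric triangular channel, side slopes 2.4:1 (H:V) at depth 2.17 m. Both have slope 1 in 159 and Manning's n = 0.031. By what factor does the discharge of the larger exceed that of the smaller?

5.13

Channel A: With bottom width b = 4.06 m and side slope z = 2.1: A = (b + zy)y = (4.06 + 2.1×3.38)×3.38 = 37.71 m²; P = b + 2y√(1+z²) = 4.06 + 2×3.38×2.326 = 19.78 m. Hydraulic radius R = A/P = 37.71/19.78 = 1.906 m. Q_A = (1/0.031)·37.71·1.906^(2/3)·√0.006289 = 148.3 m³/s.
Channel B: For a triangular section with side slope z = 2.4: A = zy² = 2.4×2.17² = 11.3 m²; P = 2y√(1+z²) = 2×2.17×2.6 = 11.28 m. Hydraulic radius R = A/P = 11.3/11.28 = 1.002 m. Q_B = (1/0.031)·11.3·1.002^(2/3)·√0.006289 = 28.94 m³/s.
The larger discharge is 148.3 m³/s and the smaller is 28.94 m³/s; the ratio is 5.13.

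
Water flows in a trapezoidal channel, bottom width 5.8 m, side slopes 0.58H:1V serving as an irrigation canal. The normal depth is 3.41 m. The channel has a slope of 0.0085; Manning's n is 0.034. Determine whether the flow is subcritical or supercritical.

With bottom width b = 5.8 m and side slope z = 0.58: A = (b + zy)y = (5.8 + 0.58×3.41)×3.41 = 26.52 m²; P = b + 2y√(1+z²) = 5.8 + 2×3.41×1.156 = 13.68 m.
Hydraulic radius R = A/P = 26.52/13.68 = 1.938 m.
V = (1/n) R^(2/3) √S = (1/0.034) × 1.938^(2/3) × √0.0085 = 4.215 m/s. Hydraulic depth D_h = A/T = 26.52/9.756 = 2.719 m.
Froude number Fr = V/√(g·D_h) = 4.215/√(9.81×2.719) = 0.816, which is less than 1, so the flow is subcritical.

subcritical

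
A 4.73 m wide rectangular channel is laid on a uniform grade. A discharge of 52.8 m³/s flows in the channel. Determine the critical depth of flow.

y_c = 2.33 m

For a rectangular channel, critical depth y_c = (q²/g)^(1/3) where q = Q/b = 52.8/4.73 = 11.16 m²/s.
So y_c = (11.16²/9.81)^(1/3) = 2.33 m.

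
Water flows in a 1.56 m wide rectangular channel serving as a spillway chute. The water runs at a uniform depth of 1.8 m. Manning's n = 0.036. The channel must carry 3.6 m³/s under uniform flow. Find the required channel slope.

S = 0.00479

Flow area A = b·y = 1.56 × 1.8 = 2.808 m². Wetted perimeter P = b + 2y = 1.56 + 2×1.8 = 5.16 m.
Hydraulic radius R = A/P = 2.808/5.16 = 0.5442 m.
From Manning's equation, S = [nQ / (1 A R^(2/3))]² = [0.036 × 3.6 / (1 × 2.808 × 0.5442^(2/3))]² = 0.00479.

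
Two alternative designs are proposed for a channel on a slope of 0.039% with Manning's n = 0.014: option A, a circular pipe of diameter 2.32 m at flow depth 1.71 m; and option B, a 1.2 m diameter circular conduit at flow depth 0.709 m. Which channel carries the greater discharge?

channel A

Channel A: For a circular section of diameter D = 2.32 m at depth y = 1.71 m, the central angle is θ = 2 arccos(1 − 2y/D) = 4.13 rad. Then A = (D²/8)(θ − sin θ) = 3.34 m² and P = Dθ/2 = 4.79 m. Hydraulic radius R = A/P = 3.34/4.79 = 0.6973 m. Q_A = (1/0.014)·3.34·0.6973^(2/3)·√0.00039 = 3.705 m³/s.
Channel B: For a circular section of diameter D = 1.2 m at depth y = 0.709 m, the central angle is θ = 2 arccos(1 − 2y/D) = 3.507 rad. Then A = (D²/8)(θ − sin θ) = 0.6956 m² and P = Dθ/2 = 2.104 m. Hydraulic radius R = A/P = 0.6956/2.104 = 0.3306 m. Q_B = (1/0.014)·0.6956·0.3306^(2/3)·√0.00039 = 0.4691 m³/s.
Q_A = 3.705 m³/s vs Q_B = 0.4691 m³/s, so channel A carries more.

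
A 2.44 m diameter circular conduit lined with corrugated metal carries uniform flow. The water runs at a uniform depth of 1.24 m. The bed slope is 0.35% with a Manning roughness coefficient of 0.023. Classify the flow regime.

For a circular section of diameter D = 2.44 m at depth y = 1.24 m, the central angle is θ = 2 arccos(1 − 2y/D) = 3.174 rad. Then A = (D²/8)(θ − sin θ) = 2.387 m² and P = Dθ/2 = 3.873 m.
Hydraulic radius R = A/P = 2.387/3.873 = 0.6163 m.
V = (1/n) R^(2/3) √S = (1/0.023) × 0.6163^(2/3) × √0.0035 = 1.863 m/s. Hydraulic depth D_h = A/T = 2.387/2.44 = 0.9783 m.
Froude number Fr = V/√(g·D_h) = 1.863/√(9.81×0.9783) = 0.601, which is less than 1, so the flow is subcritical.

subcritical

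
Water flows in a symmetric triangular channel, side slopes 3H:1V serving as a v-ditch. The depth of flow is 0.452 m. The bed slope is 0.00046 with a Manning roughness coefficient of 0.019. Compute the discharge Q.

Q = 0.248 m³/s

For a triangular section with side slope z = 3: A = zy² = 3×0.452² = 0.6129 m²; P = 2y√(1+z²) = 2×0.452×3.162 = 2.859 m.
Hydraulic radius R = A/P = 0.6129/2.859 = 0.2144 m.
Manning's equation: Q = (1/n) A R^(2/3) S^(1/2) = (1/0.019) × 0.6129 × 0.2144^(2/3) × 0.00046^(1/2) = 0.248 m³/s.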